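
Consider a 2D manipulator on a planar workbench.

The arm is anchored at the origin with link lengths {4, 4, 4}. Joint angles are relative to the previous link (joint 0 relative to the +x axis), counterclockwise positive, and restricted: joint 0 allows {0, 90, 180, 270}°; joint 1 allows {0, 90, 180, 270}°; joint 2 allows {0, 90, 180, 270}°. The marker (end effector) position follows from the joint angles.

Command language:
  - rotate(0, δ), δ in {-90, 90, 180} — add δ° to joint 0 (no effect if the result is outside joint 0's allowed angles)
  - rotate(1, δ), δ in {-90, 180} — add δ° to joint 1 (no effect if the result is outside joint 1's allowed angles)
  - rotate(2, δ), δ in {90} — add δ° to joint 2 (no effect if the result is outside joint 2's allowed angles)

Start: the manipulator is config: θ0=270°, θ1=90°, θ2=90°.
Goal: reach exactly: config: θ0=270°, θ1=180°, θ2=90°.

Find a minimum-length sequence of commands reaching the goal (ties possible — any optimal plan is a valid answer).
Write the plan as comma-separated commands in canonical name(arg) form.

rotate(1, -90), rotate(1, 180)

from: config: θ0=270°, θ1=90°, θ2=90°
step 1 (rotate(1, -90)): config: θ0=270°, θ1=0°, θ2=90°
step 2 (rotate(1, 180)): config: θ0=270°, θ1=180°, θ2=90°
nothing shorter than 2 reaches the goal.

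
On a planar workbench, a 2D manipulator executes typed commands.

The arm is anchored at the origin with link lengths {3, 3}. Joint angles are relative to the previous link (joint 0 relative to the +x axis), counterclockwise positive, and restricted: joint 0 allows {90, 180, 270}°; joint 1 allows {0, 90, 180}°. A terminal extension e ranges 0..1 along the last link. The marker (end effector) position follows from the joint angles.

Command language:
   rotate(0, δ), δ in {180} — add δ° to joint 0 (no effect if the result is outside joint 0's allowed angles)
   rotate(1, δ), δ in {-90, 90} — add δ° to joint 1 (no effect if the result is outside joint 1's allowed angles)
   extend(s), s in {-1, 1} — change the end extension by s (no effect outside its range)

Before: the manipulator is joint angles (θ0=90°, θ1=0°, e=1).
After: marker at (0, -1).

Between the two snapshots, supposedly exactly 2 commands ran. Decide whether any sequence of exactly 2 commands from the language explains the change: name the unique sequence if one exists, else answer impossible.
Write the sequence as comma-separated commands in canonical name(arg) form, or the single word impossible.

rotate(1, 90), rotate(1, 90)

start: joint angles (θ0=90°, θ1=0°, e=1)
t=1 rotate(1, 90) ⇒ joint angles (θ0=90°, θ1=90°, e=1)
t=2 rotate(1, 90) ⇒ joint angles (θ0=90°, θ1=180°, e=1)
uniquely the one of 25 2-step routes that fits.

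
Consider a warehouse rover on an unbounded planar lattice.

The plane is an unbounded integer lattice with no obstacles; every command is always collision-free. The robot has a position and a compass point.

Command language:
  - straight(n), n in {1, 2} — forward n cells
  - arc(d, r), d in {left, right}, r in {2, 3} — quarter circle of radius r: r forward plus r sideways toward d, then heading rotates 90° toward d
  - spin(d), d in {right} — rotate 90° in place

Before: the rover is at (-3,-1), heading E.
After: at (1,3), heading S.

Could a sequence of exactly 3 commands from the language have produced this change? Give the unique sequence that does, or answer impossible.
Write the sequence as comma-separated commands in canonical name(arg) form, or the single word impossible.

arc(left, 2), arc(right, 2), spin(right)

key: cell and facing (now S) both changed — the 3 commands mix motion and turning
begin: at (-3,-1), heading E
step 1 (arc(left, 2)): at (-1,1), heading N
step 2 (arc(right, 2)): at (1,3), heading E
step 3 (spin(right)): at (1,3), heading S
all 343 alternatives checked — unique.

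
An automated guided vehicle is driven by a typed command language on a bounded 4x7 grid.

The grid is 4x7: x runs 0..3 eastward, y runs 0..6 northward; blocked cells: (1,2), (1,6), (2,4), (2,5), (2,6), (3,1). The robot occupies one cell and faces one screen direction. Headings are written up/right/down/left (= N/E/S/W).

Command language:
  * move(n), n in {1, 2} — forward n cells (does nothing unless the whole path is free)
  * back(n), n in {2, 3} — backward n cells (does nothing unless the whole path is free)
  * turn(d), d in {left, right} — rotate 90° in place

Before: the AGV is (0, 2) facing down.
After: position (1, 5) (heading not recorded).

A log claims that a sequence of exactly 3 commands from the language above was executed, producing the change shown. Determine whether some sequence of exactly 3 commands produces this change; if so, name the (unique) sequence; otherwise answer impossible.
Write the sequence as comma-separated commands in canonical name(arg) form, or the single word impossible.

back(3), turn(left), move(1)

key: running move(1) before back(3) would end elsewhere — order is forced
from: (0, 2) facing down
[1] after back(3): (0, 5) facing down
[2] after turn(left): (0, 5) facing right
[3] after move(1): (1, 5) facing right
no rival 3-sequence matches.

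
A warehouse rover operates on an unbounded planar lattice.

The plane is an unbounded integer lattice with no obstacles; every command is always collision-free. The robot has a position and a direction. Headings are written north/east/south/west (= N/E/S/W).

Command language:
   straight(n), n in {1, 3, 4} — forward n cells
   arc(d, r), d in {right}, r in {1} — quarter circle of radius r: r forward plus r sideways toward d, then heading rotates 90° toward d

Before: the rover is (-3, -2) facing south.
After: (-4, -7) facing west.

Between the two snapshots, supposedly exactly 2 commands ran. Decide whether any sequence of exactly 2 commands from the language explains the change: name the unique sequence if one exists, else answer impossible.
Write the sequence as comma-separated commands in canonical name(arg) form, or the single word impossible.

straight(4), arc(right, 1)

key: cell and facing (now W) both changed — the 2 commands mix motion and turning
begin: (-3, -2) facing south
step 1 (straight(4)): (-3, -6) facing south
step 2 (arc(right, 1)): (-4, -7) facing west
all 16 alternatives checked — unique.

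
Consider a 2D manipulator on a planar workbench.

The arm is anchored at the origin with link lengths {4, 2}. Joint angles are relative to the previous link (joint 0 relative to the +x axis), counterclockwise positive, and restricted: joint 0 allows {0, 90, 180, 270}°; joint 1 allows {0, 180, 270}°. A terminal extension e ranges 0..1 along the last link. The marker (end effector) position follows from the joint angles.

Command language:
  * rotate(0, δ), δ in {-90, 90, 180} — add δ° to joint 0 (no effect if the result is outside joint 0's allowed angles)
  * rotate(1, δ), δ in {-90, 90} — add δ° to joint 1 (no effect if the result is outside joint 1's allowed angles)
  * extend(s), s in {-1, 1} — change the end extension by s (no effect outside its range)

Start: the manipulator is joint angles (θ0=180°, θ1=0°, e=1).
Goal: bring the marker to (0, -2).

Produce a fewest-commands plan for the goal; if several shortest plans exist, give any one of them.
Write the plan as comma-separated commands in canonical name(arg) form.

extend(-1), rotate(1, -90), rotate(1, -90), rotate(0, 90)

from: joint angles (θ0=180°, θ1=0°, e=1)
t=1 extend(-1) ⇒ joint angles (θ0=180°, θ1=0°, e=0)
t=2 rotate(1, -90) ⇒ joint angles (θ0=180°, θ1=270°, e=0)
t=3 rotate(1, -90) ⇒ joint angles (θ0=180°, θ1=180°, e=0)
t=4 rotate(0, 90) ⇒ joint angles (θ0=270°, θ1=180°, e=0)
minimal: 4 command(s), checked below 4.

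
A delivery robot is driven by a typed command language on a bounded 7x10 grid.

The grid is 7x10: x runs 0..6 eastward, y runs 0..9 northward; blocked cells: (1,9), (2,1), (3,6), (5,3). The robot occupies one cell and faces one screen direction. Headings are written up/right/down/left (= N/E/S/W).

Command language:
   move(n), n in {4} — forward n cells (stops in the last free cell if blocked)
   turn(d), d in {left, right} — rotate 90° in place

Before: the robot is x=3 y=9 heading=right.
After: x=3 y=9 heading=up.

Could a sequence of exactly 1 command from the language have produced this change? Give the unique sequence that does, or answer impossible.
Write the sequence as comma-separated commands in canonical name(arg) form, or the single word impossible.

turn(left)

key: (3,9) unchanged — the single command moves nothing
start: x=3 y=9 heading=right
step 1 (turn(left)): x=3 y=9 heading=up
no rival 1-sequence matches.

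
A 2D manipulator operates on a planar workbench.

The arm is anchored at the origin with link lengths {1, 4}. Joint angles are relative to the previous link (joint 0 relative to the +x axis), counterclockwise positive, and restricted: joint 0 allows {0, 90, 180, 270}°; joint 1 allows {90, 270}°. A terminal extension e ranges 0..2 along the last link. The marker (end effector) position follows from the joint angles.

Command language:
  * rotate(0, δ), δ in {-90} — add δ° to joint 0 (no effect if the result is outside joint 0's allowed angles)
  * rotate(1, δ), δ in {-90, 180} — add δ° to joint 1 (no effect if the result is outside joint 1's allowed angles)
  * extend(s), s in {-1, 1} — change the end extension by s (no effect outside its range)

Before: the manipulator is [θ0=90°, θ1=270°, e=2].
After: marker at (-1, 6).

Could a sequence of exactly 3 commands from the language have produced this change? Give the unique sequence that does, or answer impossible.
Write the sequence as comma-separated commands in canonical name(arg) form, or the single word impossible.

rotate(0, -90), rotate(0, -90), rotate(0, -90)

begin: [θ0=90°, θ1=270°, e=2]
[1] after rotate(0, -90): [θ0=0°, θ1=270°, e=2]
[2] after rotate(0, -90): [θ0=270°, θ1=270°, e=2]
[3] after rotate(0, -90): [θ0=180°, θ1=270°, e=2]
no other 3-command option fits: unique.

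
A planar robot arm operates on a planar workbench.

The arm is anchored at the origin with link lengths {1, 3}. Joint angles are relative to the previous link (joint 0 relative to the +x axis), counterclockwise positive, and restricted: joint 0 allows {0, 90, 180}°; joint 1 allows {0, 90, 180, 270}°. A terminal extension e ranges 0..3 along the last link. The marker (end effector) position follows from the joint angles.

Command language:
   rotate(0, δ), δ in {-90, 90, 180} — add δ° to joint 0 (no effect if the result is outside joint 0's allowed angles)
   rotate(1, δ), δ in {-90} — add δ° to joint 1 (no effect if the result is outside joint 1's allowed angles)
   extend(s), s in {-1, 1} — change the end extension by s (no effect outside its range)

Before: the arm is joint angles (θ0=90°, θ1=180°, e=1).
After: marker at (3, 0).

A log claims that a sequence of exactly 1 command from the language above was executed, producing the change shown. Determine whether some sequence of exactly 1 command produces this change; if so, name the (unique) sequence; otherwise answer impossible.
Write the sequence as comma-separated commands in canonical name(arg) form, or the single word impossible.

rotate(0, 90)

t0: joint angles (θ0=90°, θ1=180°, e=1)
1. rotate(0, 90) → joint angles (θ0=180°, θ1=180°, e=1)
all 6 alternatives checked — unique.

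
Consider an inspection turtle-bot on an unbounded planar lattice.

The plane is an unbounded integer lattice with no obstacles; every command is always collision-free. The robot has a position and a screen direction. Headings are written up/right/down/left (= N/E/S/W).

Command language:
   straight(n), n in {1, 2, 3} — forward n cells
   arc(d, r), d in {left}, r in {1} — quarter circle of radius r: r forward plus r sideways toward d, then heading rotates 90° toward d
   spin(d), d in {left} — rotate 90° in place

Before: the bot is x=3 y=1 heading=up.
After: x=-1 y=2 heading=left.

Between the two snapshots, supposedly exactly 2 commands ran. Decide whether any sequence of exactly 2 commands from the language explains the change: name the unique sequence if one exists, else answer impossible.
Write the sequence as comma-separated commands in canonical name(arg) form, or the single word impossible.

arc(left, 1), straight(3)

key: order matters: swapping arc(left, 1) and straight(3) lands elsewhere
initial: x=3 y=1 heading=up
[1] after arc(left, 1): x=2 y=2 heading=left
[2] after straight(3): x=-1 y=2 heading=left
uniquely the one of 25 2-step routes that fits.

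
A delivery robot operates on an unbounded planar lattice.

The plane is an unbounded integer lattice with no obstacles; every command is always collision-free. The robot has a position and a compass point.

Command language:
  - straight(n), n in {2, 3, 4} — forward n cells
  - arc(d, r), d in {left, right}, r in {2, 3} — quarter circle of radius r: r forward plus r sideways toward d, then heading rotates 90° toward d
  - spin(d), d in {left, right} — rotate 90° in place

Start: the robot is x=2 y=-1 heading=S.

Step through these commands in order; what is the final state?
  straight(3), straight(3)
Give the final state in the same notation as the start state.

x=2 y=-7 heading=S

initial: x=2 y=-1 heading=S
[1] after straight(3): x=2 y=-4 heading=S
[2] after straight(3): x=2 y=-7 heading=S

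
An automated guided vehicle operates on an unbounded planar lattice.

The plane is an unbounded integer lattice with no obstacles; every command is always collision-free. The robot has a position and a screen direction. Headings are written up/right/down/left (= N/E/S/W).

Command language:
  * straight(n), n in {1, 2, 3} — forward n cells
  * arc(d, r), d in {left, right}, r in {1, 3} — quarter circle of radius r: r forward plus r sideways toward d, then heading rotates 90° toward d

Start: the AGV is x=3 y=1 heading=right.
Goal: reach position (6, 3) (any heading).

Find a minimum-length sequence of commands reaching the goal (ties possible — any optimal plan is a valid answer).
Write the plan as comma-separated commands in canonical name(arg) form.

begin: x=3 y=1 heading=right
1. straight(2) → x=5 y=1 heading=right
2. arc(left, 1) → x=6 y=2 heading=up
3. straight(1) → x=6 y=3 heading=up
no 2-step plan works, so 3 is optimal.

straight(2), arc(left, 1), straight(1)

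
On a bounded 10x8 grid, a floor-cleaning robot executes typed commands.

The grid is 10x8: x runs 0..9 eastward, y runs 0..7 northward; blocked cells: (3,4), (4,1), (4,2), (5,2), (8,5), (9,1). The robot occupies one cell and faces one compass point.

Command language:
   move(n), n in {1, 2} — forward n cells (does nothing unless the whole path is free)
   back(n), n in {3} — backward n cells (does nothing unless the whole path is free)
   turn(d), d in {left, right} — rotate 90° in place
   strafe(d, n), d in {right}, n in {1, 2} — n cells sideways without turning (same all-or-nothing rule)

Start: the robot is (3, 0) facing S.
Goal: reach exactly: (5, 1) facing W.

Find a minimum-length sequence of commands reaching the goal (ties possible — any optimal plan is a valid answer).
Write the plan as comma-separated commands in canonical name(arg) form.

strafe(right, 1), turn(right), back(3), strafe(right, 1)

from: (3, 0) facing S
step 1 (strafe(right, 1)): (2, 0) facing S
step 2 (turn(right)): (2, 0) facing W
step 3 (back(3)): (5, 0) facing W
step 4 (strafe(right, 1)): (5, 1) facing W
shorter routes all fall short; 4 is best.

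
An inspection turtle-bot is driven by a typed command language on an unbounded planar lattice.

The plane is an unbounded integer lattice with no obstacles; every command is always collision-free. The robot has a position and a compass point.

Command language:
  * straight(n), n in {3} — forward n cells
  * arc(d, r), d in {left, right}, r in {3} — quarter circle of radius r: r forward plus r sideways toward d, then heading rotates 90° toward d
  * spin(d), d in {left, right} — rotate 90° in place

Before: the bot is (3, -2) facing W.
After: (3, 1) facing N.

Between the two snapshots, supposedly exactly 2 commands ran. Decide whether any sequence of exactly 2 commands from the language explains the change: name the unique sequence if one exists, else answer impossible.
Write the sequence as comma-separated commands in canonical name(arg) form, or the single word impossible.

key: order matters: swapping spin(right) and straight(3) lands elsewhere
t0: (3, -2) facing W
step 1 (spin(right)): (3, -2) facing N
step 2 (straight(3)): (3, 1) facing N
no other 2-command option fits: unique.

spin(right), straight(3)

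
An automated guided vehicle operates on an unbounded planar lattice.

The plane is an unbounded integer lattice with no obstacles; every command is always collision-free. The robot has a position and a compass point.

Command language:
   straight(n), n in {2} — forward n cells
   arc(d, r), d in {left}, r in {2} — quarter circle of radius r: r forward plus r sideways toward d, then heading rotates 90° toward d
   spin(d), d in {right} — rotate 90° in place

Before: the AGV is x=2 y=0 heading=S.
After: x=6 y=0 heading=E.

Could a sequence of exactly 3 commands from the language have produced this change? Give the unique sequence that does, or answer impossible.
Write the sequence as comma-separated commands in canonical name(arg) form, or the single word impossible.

key: position moved to (6,0) AND the heading swung to E — translation plus rotation needed
from: x=2 y=0 heading=S
t=1 arc(left, 2) ⇒ x=4 y=-2 heading=E
t=2 arc(left, 2) ⇒ x=6 y=0 heading=N
t=3 spin(right) ⇒ x=6 y=0 heading=E
no other 3-command option fits: unique.

arc(left, 2), arc(left, 2), spin(right)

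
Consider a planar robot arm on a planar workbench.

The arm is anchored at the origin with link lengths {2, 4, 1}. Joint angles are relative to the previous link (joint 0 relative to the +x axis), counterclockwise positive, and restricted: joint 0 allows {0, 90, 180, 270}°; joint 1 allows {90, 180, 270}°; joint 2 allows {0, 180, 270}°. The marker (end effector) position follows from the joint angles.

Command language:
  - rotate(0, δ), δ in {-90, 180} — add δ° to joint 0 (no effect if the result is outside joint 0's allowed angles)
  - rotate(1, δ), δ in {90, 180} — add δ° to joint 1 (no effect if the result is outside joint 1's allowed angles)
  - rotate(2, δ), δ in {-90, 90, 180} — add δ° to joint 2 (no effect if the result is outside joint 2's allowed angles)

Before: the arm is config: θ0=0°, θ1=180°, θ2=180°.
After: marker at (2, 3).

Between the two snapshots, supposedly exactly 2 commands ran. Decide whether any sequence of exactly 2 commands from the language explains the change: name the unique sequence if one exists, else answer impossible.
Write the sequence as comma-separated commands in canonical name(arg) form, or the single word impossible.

rotate(1, 90), rotate(1, 180)

key: order matters: swapping rotate(1, 90) and rotate(1, 180) lands elsewhere
initial: config: θ0=0°, θ1=180°, θ2=180°
1. rotate(1, 90) → config: θ0=0°, θ1=270°, θ2=180°
2. rotate(1, 180) → config: θ0=0°, θ1=90°, θ2=180°
no rival 2-sequence matches.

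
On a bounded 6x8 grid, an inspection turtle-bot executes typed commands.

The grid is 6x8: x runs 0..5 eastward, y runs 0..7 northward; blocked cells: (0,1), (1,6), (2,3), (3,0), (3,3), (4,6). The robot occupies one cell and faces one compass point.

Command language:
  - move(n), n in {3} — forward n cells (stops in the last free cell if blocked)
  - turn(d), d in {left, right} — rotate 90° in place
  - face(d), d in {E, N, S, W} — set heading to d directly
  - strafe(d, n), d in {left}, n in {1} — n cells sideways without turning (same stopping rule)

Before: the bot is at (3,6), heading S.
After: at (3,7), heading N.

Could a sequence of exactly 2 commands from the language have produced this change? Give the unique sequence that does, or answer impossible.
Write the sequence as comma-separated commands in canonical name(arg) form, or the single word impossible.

face(N), move(3)

key: move(3) runs into the grid edge before its full distance
t0: at (3,6), heading S
step 1 (face(N)): at (3,6), heading N
step 2 (move(3)): at (3,7), heading N
all 64 alternatives checked — unique.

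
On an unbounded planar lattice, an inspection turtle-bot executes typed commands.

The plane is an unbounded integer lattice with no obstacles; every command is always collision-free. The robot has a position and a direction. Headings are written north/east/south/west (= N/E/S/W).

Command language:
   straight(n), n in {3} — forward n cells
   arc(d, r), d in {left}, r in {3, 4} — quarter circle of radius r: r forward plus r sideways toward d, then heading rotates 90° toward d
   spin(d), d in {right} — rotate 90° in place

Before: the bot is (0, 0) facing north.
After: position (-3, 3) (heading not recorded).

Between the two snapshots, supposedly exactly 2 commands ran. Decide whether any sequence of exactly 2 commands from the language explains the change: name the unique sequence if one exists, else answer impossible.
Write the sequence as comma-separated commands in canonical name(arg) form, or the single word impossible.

arc(left, 3), spin(right)

key: running spin(right) before arc(left, 3) would end elsewhere — order is forced
t0: (0, 0) facing north
t=1 arc(left, 3) ⇒ (-3, 3) facing west
t=2 spin(right) ⇒ (-3, 3) facing north
no other 2-command option fits: unique.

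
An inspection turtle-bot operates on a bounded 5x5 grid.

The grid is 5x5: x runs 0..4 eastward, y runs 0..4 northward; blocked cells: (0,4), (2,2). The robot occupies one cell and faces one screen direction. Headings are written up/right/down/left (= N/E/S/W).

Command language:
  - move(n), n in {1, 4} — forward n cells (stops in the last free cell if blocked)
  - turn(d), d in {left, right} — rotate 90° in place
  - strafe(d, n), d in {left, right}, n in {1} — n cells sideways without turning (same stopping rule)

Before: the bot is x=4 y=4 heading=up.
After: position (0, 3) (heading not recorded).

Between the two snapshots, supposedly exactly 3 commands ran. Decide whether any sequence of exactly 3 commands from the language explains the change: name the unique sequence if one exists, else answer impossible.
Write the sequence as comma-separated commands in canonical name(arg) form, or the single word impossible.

turn(left), strafe(left, 1), move(4)

key: running move(4) before turn(left) would end elsewhere — order is forced
initial: x=4 y=4 heading=up
[1] after turn(left): x=4 y=4 heading=left
[2] after strafe(left, 1): x=4 y=3 heading=left
[3] after move(4): x=0 y=3 heading=left
no other 3-command option fits: unique.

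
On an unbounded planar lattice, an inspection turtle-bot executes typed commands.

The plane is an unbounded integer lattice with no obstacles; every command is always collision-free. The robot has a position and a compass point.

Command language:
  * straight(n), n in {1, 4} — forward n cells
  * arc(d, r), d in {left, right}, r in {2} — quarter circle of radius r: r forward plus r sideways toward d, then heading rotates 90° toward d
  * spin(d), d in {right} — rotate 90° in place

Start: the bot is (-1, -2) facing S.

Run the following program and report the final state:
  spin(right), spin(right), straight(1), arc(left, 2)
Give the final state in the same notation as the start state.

(-3, 1) facing W

t0: (-1, -2) facing S
t=1 spin(right) ⇒ (-1, -2) facing W
t=2 spin(right) ⇒ (-1, -2) facing N
t=3 straight(1) ⇒ (-1, -1) facing N
t=4 arc(left, 2) ⇒ (-3, 1) facing W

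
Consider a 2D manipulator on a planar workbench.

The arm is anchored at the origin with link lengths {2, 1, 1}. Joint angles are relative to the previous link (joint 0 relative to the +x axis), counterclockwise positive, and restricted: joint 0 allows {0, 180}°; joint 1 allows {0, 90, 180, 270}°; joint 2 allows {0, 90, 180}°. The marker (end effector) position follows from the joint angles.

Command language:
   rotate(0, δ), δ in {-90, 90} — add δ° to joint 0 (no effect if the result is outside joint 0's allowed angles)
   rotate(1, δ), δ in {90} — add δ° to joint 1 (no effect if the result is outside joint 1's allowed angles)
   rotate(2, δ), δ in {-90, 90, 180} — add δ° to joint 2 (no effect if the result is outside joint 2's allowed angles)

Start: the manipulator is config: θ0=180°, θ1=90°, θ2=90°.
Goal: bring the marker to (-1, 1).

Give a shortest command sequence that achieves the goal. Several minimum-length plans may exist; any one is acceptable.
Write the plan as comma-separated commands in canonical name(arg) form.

t0: config: θ0=180°, θ1=90°, θ2=90°
t=1 rotate(1, 90) ⇒ config: θ0=180°, θ1=180°, θ2=90°
shorter routes all fall short; 1 is best.

rotate(1, 90)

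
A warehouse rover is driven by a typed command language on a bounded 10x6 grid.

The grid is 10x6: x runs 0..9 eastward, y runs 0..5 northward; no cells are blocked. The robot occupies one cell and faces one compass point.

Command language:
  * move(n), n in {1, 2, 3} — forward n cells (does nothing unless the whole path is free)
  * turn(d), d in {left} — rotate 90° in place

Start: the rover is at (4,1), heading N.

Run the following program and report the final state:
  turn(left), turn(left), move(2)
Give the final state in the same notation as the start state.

from: at (4,1), heading N
step 1 (turn(left)): at (4,1), heading W
step 2 (turn(left)): at (4,1), heading S
step 3 (move(2)): at (4,1), heading S

at (4,1), heading S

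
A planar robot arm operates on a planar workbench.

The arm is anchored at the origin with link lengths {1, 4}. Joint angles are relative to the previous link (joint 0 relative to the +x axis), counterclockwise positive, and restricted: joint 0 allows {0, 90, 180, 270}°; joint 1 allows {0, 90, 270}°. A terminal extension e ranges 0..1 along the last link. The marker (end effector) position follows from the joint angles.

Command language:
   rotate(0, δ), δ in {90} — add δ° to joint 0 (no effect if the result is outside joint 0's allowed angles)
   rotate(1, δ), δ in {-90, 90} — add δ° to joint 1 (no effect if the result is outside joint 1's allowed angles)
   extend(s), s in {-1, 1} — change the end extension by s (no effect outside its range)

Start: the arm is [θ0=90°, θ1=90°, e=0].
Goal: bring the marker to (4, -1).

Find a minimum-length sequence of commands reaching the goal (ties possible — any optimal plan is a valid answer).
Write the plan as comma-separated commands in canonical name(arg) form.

t0: [θ0=90°, θ1=90°, e=0]
step 1 (rotate(0, 90)): [θ0=180°, θ1=90°, e=0]
step 2 (rotate(0, 90)): [θ0=270°, θ1=90°, e=0]
nothing shorter than 2 reaches the goal.

rotate(0, 90), rotate(0, 90)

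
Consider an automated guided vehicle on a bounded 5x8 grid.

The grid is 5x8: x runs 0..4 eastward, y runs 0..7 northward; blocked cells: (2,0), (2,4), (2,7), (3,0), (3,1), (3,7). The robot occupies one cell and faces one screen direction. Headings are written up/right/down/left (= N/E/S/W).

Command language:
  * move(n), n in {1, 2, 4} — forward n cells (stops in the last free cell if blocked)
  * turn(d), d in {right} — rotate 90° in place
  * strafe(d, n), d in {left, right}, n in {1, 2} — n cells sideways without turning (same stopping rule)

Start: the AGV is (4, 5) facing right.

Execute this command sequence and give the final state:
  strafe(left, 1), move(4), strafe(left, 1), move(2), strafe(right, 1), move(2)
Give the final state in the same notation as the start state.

from: (4, 5) facing right
step 1 (strafe(left, 1)): (4, 6) facing right
step 2 (move(4)): (4, 6) facing right
step 3 (strafe(left, 1)): (4, 7) facing right
step 4 (move(2)): (4, 7) facing right
step 5 (strafe(right, 1)): (4, 6) facing right
step 6 (move(2)): (4, 6) facing right

(4, 6) facing right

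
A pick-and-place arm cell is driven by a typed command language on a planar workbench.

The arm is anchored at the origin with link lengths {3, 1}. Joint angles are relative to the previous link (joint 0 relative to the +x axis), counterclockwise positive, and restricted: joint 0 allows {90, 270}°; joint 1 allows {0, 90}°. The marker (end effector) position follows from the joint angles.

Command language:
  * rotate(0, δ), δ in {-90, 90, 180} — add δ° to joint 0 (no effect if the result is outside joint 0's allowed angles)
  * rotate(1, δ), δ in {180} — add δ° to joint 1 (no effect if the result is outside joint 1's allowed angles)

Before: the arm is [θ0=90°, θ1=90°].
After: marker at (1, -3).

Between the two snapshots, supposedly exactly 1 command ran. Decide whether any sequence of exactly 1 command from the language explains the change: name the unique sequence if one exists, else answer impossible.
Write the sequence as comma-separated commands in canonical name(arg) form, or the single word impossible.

rotate(0, 180)

start: [θ0=90°, θ1=90°]
step 1 (rotate(0, 180)): [θ0=270°, θ1=90°]
no other 1-command option fits: unique.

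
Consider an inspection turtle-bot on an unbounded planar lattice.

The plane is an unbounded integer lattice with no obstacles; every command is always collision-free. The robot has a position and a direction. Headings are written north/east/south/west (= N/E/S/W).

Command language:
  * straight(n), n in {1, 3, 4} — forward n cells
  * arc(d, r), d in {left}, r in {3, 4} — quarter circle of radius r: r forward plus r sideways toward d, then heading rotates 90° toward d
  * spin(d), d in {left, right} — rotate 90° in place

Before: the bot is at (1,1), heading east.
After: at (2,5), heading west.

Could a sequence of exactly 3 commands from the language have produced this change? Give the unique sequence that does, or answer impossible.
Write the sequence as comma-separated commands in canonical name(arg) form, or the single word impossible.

arc(left, 4), spin(left), straight(3)

key: order matters: swapping arc(left, 4) and straight(3) lands elsewhere
initial: at (1,1), heading east
t=1 arc(left, 4) ⇒ at (5,5), heading north
t=2 spin(left) ⇒ at (5,5), heading west
t=3 straight(3) ⇒ at (2,5), heading west
uniquely the one of 343 3-step routes that fits.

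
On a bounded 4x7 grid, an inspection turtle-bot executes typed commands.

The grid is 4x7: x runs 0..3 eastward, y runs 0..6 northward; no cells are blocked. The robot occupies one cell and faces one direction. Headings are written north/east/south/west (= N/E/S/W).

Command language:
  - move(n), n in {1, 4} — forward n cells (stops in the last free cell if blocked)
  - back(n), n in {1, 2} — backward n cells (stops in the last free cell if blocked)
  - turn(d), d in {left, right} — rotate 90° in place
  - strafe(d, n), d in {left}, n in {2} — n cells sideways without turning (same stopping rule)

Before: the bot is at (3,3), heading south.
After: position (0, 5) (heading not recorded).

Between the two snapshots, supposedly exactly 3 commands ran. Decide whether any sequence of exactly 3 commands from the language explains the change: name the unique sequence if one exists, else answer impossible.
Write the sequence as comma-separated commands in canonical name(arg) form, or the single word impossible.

key: move(4) runs into the grid edge before its full distance
t0: at (3,3), heading south
step 1 (back(2)): at (3,5), heading south
step 2 (turn(right)): at (3,5), heading west
step 3 (move(4)): at (0,5), heading west
no rival 3-sequence matches.

back(2), turn(right), move(4)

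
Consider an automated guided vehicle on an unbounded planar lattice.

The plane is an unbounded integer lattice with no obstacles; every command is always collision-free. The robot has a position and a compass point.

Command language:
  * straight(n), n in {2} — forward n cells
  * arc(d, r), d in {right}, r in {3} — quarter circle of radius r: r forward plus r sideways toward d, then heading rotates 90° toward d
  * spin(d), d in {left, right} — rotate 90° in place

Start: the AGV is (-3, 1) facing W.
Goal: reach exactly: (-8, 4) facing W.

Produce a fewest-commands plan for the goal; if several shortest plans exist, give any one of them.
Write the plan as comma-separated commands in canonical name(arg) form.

straight(2), arc(right, 3), spin(left)

begin: (-3, 1) facing W
step 1 (straight(2)): (-5, 1) facing W
step 2 (arc(right, 3)): (-8, 4) facing N
step 3 (spin(left)): (-8, 4) facing W
minimal: 3 command(s), checked below 3.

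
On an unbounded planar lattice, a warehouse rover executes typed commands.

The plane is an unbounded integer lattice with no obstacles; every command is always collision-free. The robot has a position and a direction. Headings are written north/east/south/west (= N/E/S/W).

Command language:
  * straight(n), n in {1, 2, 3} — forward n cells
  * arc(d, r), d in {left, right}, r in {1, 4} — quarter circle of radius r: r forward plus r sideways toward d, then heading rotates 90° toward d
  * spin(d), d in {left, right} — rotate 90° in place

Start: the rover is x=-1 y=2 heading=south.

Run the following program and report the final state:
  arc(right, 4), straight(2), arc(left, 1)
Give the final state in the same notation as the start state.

x=-8 y=-3 heading=south

t0: x=-1 y=2 heading=south
step 1 (arc(right, 4)): x=-5 y=-2 heading=west
step 2 (straight(2)): x=-7 y=-2 heading=west
step 3 (arc(left, 1)): x=-8 y=-3 heading=south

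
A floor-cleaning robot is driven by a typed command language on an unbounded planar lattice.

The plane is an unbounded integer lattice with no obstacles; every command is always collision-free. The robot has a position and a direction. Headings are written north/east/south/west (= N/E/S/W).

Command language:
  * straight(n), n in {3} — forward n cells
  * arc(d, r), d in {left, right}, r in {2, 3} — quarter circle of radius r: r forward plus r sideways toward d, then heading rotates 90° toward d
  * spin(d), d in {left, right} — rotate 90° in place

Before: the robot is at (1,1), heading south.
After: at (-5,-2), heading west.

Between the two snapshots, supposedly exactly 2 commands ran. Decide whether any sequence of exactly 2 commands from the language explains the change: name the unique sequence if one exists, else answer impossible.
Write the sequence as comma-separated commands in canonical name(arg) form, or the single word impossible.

key: running straight(3) before arc(right, 3) would end elsewhere — order is forced
start: at (1,1), heading south
[1] after arc(right, 3): at (-2,-2), heading west
[2] after straight(3): at (-5,-2), heading west
uniquely the one of 49 2-step routes that fits.

arc(right, 3), straight(3)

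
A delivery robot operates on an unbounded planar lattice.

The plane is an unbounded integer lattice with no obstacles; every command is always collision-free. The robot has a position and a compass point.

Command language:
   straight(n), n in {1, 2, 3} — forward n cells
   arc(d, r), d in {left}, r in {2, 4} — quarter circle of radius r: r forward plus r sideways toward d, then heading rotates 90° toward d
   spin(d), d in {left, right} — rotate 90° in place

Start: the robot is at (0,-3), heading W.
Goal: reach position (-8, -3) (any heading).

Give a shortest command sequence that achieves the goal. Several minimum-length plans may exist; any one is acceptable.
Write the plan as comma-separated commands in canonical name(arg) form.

t0: at (0,-3), heading W
step 1 (straight(2)): at (-2,-3), heading W
step 2 (straight(3)): at (-5,-3), heading W
step 3 (straight(3)): at (-8,-3), heading W
no 2-step plan works, so 3 is optimal.

straight(2), straight(3), straight(3)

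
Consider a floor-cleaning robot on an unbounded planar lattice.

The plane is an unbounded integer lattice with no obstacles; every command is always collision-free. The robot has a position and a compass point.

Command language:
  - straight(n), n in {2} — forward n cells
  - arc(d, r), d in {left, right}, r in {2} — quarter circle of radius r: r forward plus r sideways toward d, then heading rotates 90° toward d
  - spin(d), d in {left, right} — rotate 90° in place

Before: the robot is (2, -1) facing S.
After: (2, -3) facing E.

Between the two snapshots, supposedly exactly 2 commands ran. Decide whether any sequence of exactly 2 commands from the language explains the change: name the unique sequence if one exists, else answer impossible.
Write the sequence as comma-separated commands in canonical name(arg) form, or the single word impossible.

key: running spin(left) before straight(2) would end elsewhere — order is forced
start: (2, -1) facing S
t=1 straight(2) ⇒ (2, -3) facing S
t=2 spin(left) ⇒ (2, -3) facing E
no other 2-command option fits: unique.

straight(2), spin(left)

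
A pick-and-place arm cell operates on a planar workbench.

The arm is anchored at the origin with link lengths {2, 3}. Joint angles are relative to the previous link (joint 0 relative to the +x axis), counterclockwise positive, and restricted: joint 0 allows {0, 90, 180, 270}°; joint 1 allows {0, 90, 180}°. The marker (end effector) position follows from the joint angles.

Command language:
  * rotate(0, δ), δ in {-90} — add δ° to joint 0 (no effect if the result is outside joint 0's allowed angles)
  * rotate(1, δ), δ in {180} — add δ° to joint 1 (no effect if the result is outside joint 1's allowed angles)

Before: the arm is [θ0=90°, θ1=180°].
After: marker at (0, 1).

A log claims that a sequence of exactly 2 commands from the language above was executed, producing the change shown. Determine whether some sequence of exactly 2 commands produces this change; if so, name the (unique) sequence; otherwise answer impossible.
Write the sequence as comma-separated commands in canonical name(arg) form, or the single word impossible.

rotate(0, -90), rotate(0, -90)

begin: [θ0=90°, θ1=180°]
[1] after rotate(0, -90): [θ0=0°, θ1=180°]
[2] after rotate(0, -90): [θ0=270°, θ1=180°]
uniquely the one of 4 2-step routes that fits.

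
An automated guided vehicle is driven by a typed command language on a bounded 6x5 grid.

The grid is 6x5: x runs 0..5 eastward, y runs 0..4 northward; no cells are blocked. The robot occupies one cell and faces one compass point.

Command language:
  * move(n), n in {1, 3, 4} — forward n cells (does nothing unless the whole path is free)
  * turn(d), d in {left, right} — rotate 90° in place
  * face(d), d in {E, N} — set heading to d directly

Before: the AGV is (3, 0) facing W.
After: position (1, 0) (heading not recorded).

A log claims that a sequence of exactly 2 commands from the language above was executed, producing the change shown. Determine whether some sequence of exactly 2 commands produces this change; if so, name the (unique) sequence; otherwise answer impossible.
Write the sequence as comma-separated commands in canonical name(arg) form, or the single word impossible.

start: (3, 0) facing W
[1] after move(1): (2, 0) facing W
[2] after move(1): (1, 0) facing W
uniquely the one of 49 2-step routes that fits.

move(1), move(1)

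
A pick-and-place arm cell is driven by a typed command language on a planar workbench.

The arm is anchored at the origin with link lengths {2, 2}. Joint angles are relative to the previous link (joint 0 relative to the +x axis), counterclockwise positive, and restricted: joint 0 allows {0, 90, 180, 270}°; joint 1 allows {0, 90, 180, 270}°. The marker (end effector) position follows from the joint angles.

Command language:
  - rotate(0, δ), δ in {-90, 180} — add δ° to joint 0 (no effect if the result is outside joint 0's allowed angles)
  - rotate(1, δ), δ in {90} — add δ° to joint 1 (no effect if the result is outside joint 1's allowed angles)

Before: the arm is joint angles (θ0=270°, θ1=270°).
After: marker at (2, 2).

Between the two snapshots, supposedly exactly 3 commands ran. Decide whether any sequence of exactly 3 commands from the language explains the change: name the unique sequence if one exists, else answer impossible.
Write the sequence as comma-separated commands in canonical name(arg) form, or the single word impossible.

rotate(0, 180), rotate(0, 180), rotate(0, 180)

initial: joint angles (θ0=270°, θ1=270°)
t=1 rotate(0, 180) ⇒ joint angles (θ0=90°, θ1=270°)
t=2 rotate(0, 180) ⇒ joint angles (θ0=270°, θ1=270°)
t=3 rotate(0, 180) ⇒ joint angles (θ0=90°, θ1=270°)
uniquely the one of 27 3-step routes that fits.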